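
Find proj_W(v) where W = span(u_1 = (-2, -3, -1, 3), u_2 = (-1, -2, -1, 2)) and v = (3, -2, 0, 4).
proj_W(v) = (3/5, -9/5, -12/5, 9/5)

Set up U = [u_1 | ... | u_2] ∈ R^(4×2). The projector onto W = col(U) is P = U (U^T U)^(-1) U^T.
Compute U^T U =
  [23, 15]
  [15, 10],
and U^T v = (12, 9).
Solve U^T U · c = U^T v for the coefficients: c = (-3, 27/5). The projection is proj_W(v) = U c.
Check: (v - proj_W(v)) · u_1 = 0  (should be 0).
Check: (v - proj_W(v)) · u_2 = 0  (should be 0).
Result: proj_W(v) = (3/5, -9/5, -12/5, 9/5).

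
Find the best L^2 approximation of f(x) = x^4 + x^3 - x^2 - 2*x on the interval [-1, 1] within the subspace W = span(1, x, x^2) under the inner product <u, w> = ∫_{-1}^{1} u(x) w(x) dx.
g(x) = -x^2/7 - 7*x/5 - 3/35

The best approximation g ∈ W is the orthogonal projection of f onto W. Writing g = a_0 + a_1 x + a_2 x^2, the coefficients solve the normal equations G · a = b where
  G_{ij} = <φ_i, φ_j> and b_i = <f, φ_i>, with φ_0 = 1, φ_1 = x, φ_2 = x^2.
G =
  [2, 0, 2/3]
  [0, 2/3, 0]
  [2/3, 0, 2/5],
b = (-4/15, -14/15, -4/35).
Solving gives a_0 = -3/35, a_1 = -7/5, a_2 = -1/7, so
  g(x) = -x^2/7 - 7*x/5 - 3/35.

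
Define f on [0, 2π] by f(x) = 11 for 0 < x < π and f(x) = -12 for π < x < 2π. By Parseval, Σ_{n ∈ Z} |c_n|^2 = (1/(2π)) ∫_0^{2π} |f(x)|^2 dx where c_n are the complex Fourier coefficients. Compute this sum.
Σ |c_n|^2 = 265/2

Parseval equates the L^2 energy of f (normalised by 1/(2π)) with the ℓ^2 sum of its Fourier coefficients: (1/(2π)) ∫_0^{2π} |f|^2 = Σ |c_n|^2.
Compute the left side: (1/(2π)) [∫_0^π 11^2 dx + ∫_π^{2π} (-12)^2 dx] = (1/(2π)) · (121π + 144π) = (121 + 144)/2 = 265/2.
So Σ_{n ∈ Z} |c_n|^2 = 265/2.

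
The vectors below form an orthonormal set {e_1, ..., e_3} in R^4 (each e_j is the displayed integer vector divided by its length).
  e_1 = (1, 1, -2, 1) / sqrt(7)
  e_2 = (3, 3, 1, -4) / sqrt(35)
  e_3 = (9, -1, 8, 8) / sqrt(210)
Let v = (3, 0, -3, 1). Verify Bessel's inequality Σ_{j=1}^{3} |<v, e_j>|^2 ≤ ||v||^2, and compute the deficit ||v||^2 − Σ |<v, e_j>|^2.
Σ |<v, e_j>|^2 = 629/42; ||v||^2 = 19; deficit = 169/42

Write each e_j = u_j / sqrt(<u_j, u_j>) where u_j is the displayed integer vector. Then <v, e_j> = <v, u_j> / sqrt(<u_j, u_j>), so |<v, e_j>|^2 = <v, u_j>^2 / <u_j, u_j>.
Coefficients: <v, e_1> = 10/sqrt(7), <v, e_2> = 2/sqrt(35), <v, e_3> = 11/sqrt(210).
Square and sum: Σ |<v, e_j>|^2 = 629/42.
Compute ||v||^2 = v·v = 19.
Deficit = 19 − 629/42 = 169/42 ≥ 0, confirming Bessel's inequality. (The deficit equals ||v − Σ <v,e_j> e_j||^2, the squared distance from v to span{e_j}.)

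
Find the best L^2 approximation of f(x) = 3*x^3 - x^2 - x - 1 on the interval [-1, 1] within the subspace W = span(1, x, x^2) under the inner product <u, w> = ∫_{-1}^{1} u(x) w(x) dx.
g(x) = -x^2 + 4*x/5 - 1

The best approximation g ∈ W is the orthogonal projection of f onto W. Writing g = a_0 + a_1 x + a_2 x^2, the coefficients solve the normal equations G · a = b where
  G_{ij} = <φ_i, φ_j> and b_i = <f, φ_i>, with φ_0 = 1, φ_1 = x, φ_2 = x^2.
G =
  [2, 0, 2/3]
  [0, 2/3, 0]
  [2/3, 0, 2/5],
b = (-8/3, 8/15, -16/15).
Solving gives a_0 = -1, a_1 = 4/5, a_2 = -1, so
  g(x) = -x^2 + 4*x/5 - 1.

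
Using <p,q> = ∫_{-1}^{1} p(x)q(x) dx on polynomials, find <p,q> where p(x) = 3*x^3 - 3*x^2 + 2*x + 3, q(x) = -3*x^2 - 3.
<p,q> = -72/5

Expand the product: p(x)·q(x) = -9*x^5 + 9*x^4 - 15*x^3 - 6*x - 9.
∫_{-1}^{1} of each monomial x^k gives [2/(k+1) if k even, 0 if k odd]. Integrating term-by-term (or equivalently evaluating the antiderivative F(x) = -3*x^6/2 + 9*x^5/5 - 15*x^4/4 - 3*x^2 - 9*x at the endpoints):
  F(1) − F(−1) = -309/20 − (-21/20) = -72/5.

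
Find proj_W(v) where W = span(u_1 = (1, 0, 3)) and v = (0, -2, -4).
proj_W(v) = (-6/5, 0, -18/5)

Set up U = [u_1 | ... | u_1] ∈ R^(3×1). The projector onto W = col(U) is P = U (U^T U)^(-1) U^T.
Compute U^T U =
  [10],
and U^T v = (-12).
Solve U^T U · c = U^T v for the coefficients: c = (-6/5). The projection is proj_W(v) = U c.
Check: (v - proj_W(v)) · u_1 = 0  (should be 0).
Result: proj_W(v) = (-6/5, 0, -18/5).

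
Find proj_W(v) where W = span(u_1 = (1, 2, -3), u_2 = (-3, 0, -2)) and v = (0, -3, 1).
proj_W(v) = (-108/173, -222/173, 335/173)

Set up U = [u_1 | ... | u_2] ∈ R^(3×2). The projector onto W = col(U) is P = U (U^T U)^(-1) U^T.
Compute U^T U =
  [14, 3]
  [3, 13],
and U^T v = (-9, -2).
Solve U^T U · c = U^T v for the coefficients: c = (-111/173, -1/173). The projection is proj_W(v) = U c.
Check: (v - proj_W(v)) · u_1 = 0  (should be 0).
Check: (v - proj_W(v)) · u_2 = 0  (should be 0).
Result: proj_W(v) = (-108/173, -222/173, 335/173).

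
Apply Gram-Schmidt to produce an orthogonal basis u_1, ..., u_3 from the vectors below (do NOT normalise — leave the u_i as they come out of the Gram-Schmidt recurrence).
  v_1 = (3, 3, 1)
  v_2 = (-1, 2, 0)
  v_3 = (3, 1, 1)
Orthogonal basis:
  u_1 = (3, 3, 1)
  u_2 = (-28/19, 29/19, -3/19)
  u_3 = (-2/43, -1/43, 9/43)

Apply the Gram-Schmidt recurrence
  u_1 = v_1
  u_i = v_i − Σ_{j<i} ((v_i · u_j) / (u_j · u_j)) · u_j.

Step by step this gives:
  u_1 = (3, 3, 1)
  u_2 = (-28/19, 29/19, -3/19)
  u_3 = (-2/43, -1/43, 9/43)

Orthogonality check:
  u_2 · u_1 = 0 (should be 0)
  u_3 · u_1 = 0 (should be 0)
  u_3 · u_2 = 0 (should be 0)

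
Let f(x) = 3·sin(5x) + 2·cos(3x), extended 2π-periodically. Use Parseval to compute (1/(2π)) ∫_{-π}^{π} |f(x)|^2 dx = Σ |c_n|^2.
Σ |c_n|^2 = 13/2

Expand |f|^2 and use orthogonality of {sin(nx), cos(mx)} on [-π, π]:
  ∫_{-π}^{π} sin(nx)^2 dx = π, ∫ cos(mx)^2 dx = π, and cross terms integrate to 0.
So ∫_{-π}^{π} f(x)^2 dx = 3^2 · π + 2^2 · π = (9 + 4)π.
Divide by 2π: (9 + 4)/2 = 13/2.
By Parseval, this equals Σ |c_n|^2.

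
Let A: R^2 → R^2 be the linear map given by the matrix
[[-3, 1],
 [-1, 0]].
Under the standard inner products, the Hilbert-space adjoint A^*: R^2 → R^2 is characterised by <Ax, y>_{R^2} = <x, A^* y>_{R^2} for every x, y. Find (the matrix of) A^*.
A^* = A^T =
[[-3, -1],
 [1, 0]]

For real matrices with standard dot products, the defining identity <Ax, y> = <x, A^* y> gives (Ax)^T y = x^T (A^*) y, i.e. x^T A^T y = x^T (A^*) y. Since this holds for all x, y, we must have A^* = A^T. Therefore
A^* =
[[-3, -1],
 [1, 0]].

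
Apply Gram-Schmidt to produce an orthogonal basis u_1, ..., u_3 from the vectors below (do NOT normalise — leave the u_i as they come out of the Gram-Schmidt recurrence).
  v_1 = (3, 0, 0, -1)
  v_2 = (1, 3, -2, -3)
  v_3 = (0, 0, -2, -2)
Orthogonal basis:
  u_1 = (3, 0, 0, -1)
  u_2 = (-4/5, 3, -2, -12/5)
  u_3 = (-23/97, -132/97, -106/97, -69/97)

Apply the Gram-Schmidt recurrence
  u_1 = v_1
  u_i = v_i − Σ_{j<i} ((v_i · u_j) / (u_j · u_j)) · u_j.

Step by step this gives:
  u_1 = (3, 0, 0, -1)
  u_2 = (-4/5, 3, -2, -12/5)
  u_3 = (-23/97, -132/97, -106/97, -69/97)

Orthogonality check:
  u_2 · u_1 = 0 (should be 0)
  u_3 · u_1 = 0 (should be 0)
  u_3 · u_2 = 0 (should be 0)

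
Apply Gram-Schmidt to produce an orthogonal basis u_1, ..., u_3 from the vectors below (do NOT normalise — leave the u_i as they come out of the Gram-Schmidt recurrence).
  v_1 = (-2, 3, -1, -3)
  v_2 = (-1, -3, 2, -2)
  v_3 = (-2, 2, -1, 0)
Orthogonal basis:
  u_1 = (-2, 3, -1, -3)
  u_2 = (-29/23, -60/23, 43/23, -55/23)
  u_3 = (-37/27, -1/9, -1/27, 22/27)

Apply the Gram-Schmidt recurrence
  u_1 = v_1
  u_i = v_i − Σ_{j<i} ((v_i · u_j) / (u_j · u_j)) · u_j.

Step by step this gives:
  u_1 = (-2, 3, -1, -3)
  u_2 = (-29/23, -60/23, 43/23, -55/23)
  u_3 = (-37/27, -1/9, -1/27, 22/27)

Orthogonality check:
  u_2 · u_1 = 0 (should be 0)
  u_3 · u_1 = 0 (should be 0)
  u_3 · u_2 = 0 (should be 0)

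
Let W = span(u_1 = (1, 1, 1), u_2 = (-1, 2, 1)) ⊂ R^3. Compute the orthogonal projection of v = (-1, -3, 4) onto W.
proj_W(v) = (5/14, -2/7, -1/14)

Set up U = [u_1 | ... | u_2] ∈ R^(3×2). The projector onto W = col(U) is P = U (U^T U)^(-1) U^T.
Compute U^T U =
  [3, 2]
  [2, 6],
and U^T v = (0, -1).
Solve U^T U · c = U^T v for the coefficients: c = (1/7, -3/14). The projection is proj_W(v) = U c.
Check: (v - proj_W(v)) · u_1 = 0  (should be 0).
Check: (v - proj_W(v)) · u_2 = 0  (should be 0).
Result: proj_W(v) = (5/14, -2/7, -1/14).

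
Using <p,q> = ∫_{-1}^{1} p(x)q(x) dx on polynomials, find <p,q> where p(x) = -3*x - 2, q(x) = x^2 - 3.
<p,q> = 32/3

Expand the product: p(x)·q(x) = -3*x^3 - 2*x^2 + 9*x + 6.
∫_{-1}^{1} of each monomial x^k gives [2/(k+1) if k even, 0 if k odd]. Integrating term-by-term (or equivalently evaluating the antiderivative F(x) = -3*x^4/4 - 2*x^3/3 + 9*x^2/2 + 6*x at the endpoints):
  F(1) − F(−1) = 109/12 − (-19/12) = 32/3.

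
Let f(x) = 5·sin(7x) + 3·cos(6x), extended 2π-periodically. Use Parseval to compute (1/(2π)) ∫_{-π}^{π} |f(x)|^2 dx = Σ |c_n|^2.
Σ |c_n|^2 = 17

Expand |f|^2 and use orthogonality of {sin(nx), cos(mx)} on [-π, π]:
  ∫_{-π}^{π} sin(nx)^2 dx = π, ∫ cos(mx)^2 dx = π, and cross terms integrate to 0.
So ∫_{-π}^{π} f(x)^2 dx = 5^2 · π + 3^2 · π = (25 + 9)π.
Divide by 2π: (25 + 9)/2 = 17.
By Parseval, this equals Σ |c_n|^2.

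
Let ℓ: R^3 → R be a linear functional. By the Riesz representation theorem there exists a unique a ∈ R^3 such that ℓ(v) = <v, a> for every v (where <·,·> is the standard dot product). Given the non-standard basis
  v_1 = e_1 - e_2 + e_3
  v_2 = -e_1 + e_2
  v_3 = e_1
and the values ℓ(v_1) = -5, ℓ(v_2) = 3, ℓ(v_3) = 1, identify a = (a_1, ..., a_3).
a = (1, 4, -2)

Write a = (a_1, ..., a_3) in the standard basis. For each basis vector v_i, ℓ(v_i) = <v_i, a> is a linear equation in the a_j's. Collect the n equations into a matrix system V a = ℓ, where row i of V is v_i (expressed in the standard basis). Since V is invertible (lower-triangular with 1s on the diagonal, up to permutation), solve by back-substitution:
  V =
[[1, -1, 1],
 [-1, 1, 0],
 [1, 0, 0]]
  V a = (-5, 3, 1)
Solving gives a = (1, 4, -2).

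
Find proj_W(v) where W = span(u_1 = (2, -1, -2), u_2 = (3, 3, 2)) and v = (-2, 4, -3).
proj_W(v) = (-94/197, 38/197, 84/197)

Set up U = [u_1 | ... | u_2] ∈ R^(3×2). The projector onto W = col(U) is P = U (U^T U)^(-1) U^T.
Compute U^T U =
  [9, -1]
  [-1, 22],
and U^T v = (-2, 0).
Solve U^T U · c = U^T v for the coefficients: c = (-44/197, -2/197). The projection is proj_W(v) = U c.
Check: (v - proj_W(v)) · u_1 = 0  (should be 0).
Check: (v - proj_W(v)) · u_2 = 0  (should be 0).
Result: proj_W(v) = (-94/197, 38/197, 84/197).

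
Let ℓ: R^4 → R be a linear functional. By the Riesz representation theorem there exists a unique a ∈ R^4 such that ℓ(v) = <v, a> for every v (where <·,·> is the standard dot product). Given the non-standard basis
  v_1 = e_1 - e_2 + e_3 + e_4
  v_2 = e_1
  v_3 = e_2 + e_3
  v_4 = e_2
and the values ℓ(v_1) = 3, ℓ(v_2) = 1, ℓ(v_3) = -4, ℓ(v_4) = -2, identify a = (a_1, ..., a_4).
a = (1, -2, -2, 2)

Write a = (a_1, ..., a_4) in the standard basis. For each basis vector v_i, ℓ(v_i) = <v_i, a> is a linear equation in the a_j's. Collect the n equations into a matrix system V a = ℓ, where row i of V is v_i (expressed in the standard basis). Since V is invertible (lower-triangular with 1s on the diagonal, up to permutation), solve by back-substitution:
  V =
[[1, -1, 1, 1],
 [1, 0, 0, 0],
 [0, 1, 1, 0],
 [0, 1, 0, 0]]
  V a = (3, 1, -4, -2)
Solving gives a = (1, -2, -2, 2).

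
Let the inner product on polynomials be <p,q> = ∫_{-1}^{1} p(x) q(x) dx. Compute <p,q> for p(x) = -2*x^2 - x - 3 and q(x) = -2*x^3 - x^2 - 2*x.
<p,q> = 74/15

Expand the product: p(x)·q(x) = 4*x^5 + 4*x^4 + 11*x^3 + 5*x^2 + 6*x.
∫_{-1}^{1} of each monomial x^k gives [2/(k+1) if k even, 0 if k odd]. Integrating term-by-term (or equivalently evaluating the antiderivative F(x) = 2*x^6/3 + 4*x^5/5 + 11*x^4/4 + 5*x^3/3 + 3*x^2 at the endpoints):
  F(1) − F(−1) = 533/60 − (79/20) = 74/15.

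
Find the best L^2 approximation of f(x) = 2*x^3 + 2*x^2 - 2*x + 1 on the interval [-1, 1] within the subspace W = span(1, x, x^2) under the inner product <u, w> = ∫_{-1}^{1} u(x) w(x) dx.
g(x) = 2*x^2 - 4*x/5 + 1

The best approximation g ∈ W is the orthogonal projection of f onto W. Writing g = a_0 + a_1 x + a_2 x^2, the coefficients solve the normal equations G · a = b where
  G_{ij} = <φ_i, φ_j> and b_i = <f, φ_i>, with φ_0 = 1, φ_1 = x, φ_2 = x^2.
G =
  [2, 0, 2/3]
  [0, 2/3, 0]
  [2/3, 0, 2/5],
b = (10/3, -8/15, 22/15).
Solving gives a_0 = 1, a_1 = -4/5, a_2 = 2, so
  g(x) = 2*x^2 - 4*x/5 + 1.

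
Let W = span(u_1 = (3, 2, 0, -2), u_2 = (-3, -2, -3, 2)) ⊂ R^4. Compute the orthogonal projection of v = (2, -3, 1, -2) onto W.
proj_W(v) = (12/17, 8/17, 1, -8/17)

Set up U = [u_1 | ... | u_2] ∈ R^(4×2). The projector onto W = col(U) is P = U (U^T U)^(-1) U^T.
Compute U^T U =
  [17, -17]
  [-17, 26],
and U^T v = (4, -7).
Solve U^T U · c = U^T v for the coefficients: c = (-5/51, -1/3). The projection is proj_W(v) = U c.
Check: (v - proj_W(v)) · u_1 = 0  (should be 0).
Check: (v - proj_W(v)) · u_2 = 0  (should be 0).
Result: proj_W(v) = (12/17, 8/17, 1, -8/17).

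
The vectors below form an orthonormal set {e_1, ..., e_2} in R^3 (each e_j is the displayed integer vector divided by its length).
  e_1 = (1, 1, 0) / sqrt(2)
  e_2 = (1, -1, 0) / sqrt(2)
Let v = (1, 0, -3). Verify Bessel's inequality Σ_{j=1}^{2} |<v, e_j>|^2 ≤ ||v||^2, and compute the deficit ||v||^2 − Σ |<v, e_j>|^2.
Σ |<v, e_j>|^2 = 1; ||v||^2 = 10; deficit = 9

Write each e_j = u_j / sqrt(<u_j, u_j>) where u_j is the displayed integer vector. Then <v, e_j> = <v, u_j> / sqrt(<u_j, u_j>), so |<v, e_j>|^2 = <v, u_j>^2 / <u_j, u_j>.
Coefficients: <v, e_1> = 1/sqrt(2), <v, e_2> = 1/sqrt(2).
Square and sum: Σ |<v, e_j>|^2 = 1.
Compute ||v||^2 = v·v = 10.
Deficit = 10 − 1 = 9 ≥ 0, confirming Bessel's inequality. (The deficit equals ||v − Σ <v,e_j> e_j||^2, the squared distance from v to span{e_j}.)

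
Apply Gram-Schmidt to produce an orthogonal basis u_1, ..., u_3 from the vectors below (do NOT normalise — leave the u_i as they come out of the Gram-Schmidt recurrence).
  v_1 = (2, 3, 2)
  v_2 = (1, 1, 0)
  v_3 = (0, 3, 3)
Orthogonal basis:
  u_1 = (2, 3, 2)
  u_2 = (7/17, 2/17, -10/17)
  u_3 = (-2/3, 2/3, -1/3)

Apply the Gram-Schmidt recurrence
  u_1 = v_1
  u_i = v_i − Σ_{j<i} ((v_i · u_j) / (u_j · u_j)) · u_j.

Step by step this gives:
  u_1 = (2, 3, 2)
  u_2 = (7/17, 2/17, -10/17)
  u_3 = (-2/3, 2/3, -1/3)

Orthogonality check:
  u_2 · u_1 = 0 (should be 0)
  u_3 · u_1 = 0 (should be 0)
  u_3 · u_2 = 0 (should be 0)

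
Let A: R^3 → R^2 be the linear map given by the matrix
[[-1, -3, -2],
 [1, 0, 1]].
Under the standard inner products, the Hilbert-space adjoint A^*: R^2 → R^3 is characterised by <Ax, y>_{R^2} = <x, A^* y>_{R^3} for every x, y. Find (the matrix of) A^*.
A^* = A^T =
[[-1, 1],
 [-3, 0],
 [-2, 1]]

For real matrices with standard dot products, the defining identity <Ax, y> = <x, A^* y> gives (Ax)^T y = x^T (A^*) y, i.e. x^T A^T y = x^T (A^*) y. Since this holds for all x, y, we must have A^* = A^T. Therefore
A^* =
[[-1, 1],
 [-3, 0],
 [-2, 1]].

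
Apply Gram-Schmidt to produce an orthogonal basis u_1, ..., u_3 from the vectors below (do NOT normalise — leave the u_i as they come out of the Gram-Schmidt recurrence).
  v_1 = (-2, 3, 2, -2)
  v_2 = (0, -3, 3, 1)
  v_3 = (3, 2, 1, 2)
Orthogonal basis:
  u_1 = (-2, 3, 2, -2)
  u_2 = (-10/21, -16/7, 73/21, 11/21)
  u_3 = (518/187, 392/187, 553/374, 63/34)

Apply the Gram-Schmidt recurrence
  u_1 = v_1
  u_i = v_i − Σ_{j<i} ((v_i · u_j) / (u_j · u_j)) · u_j.

Step by step this gives:
  u_1 = (-2, 3, 2, -2)
  u_2 = (-10/21, -16/7, 73/21, 11/21)
  u_3 = (518/187, 392/187, 553/374, 63/34)

Orthogonality check:
  u_2 · u_1 = 0 (should be 0)
  u_3 · u_1 = 0 (should be 0)
  u_3 · u_2 = 0 (should be 0)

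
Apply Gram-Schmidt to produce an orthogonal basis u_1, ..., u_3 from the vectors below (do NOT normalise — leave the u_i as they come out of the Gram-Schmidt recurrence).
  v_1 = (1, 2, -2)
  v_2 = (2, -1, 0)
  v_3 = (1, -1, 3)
Orthogonal basis:
  u_1 = (1, 2, -2)
  u_2 = (2, -1, 0)
  u_3 = (26/45, 52/45, 13/9)

Apply the Gram-Schmidt recurrence
  u_1 = v_1
  u_i = v_i − Σ_{j<i} ((v_i · u_j) / (u_j · u_j)) · u_j.

Step by step this gives:
  u_1 = (1, 2, -2)
  u_2 = (2, -1, 0)
  u_3 = (26/45, 52/45, 13/9)

Orthogonality check:
  u_2 · u_1 = 0 (should be 0)
  u_3 · u_1 = 0 (should be 0)
  u_3 · u_2 = 0 (should be 0)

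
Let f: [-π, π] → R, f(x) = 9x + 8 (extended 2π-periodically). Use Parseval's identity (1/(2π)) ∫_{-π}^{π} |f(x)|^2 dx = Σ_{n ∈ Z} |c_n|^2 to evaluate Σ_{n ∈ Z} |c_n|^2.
Σ |c_n|^2 = 27π^2 + 64

Expand and integrate term by term over [-π, π]:
  ∫ (9x)^2 dx = 81·(2π^3/3); ∫ 2·9·(8)·x dx = 0 (odd integrand); ∫ 8^2 dx = 64·2π.
So (1/(2π)) ∫_{-π}^{π} (9x + 8)^2 dx = 81π^2/3 + 64 = 27π^2 + 64.
Parseval ⇒ Σ |c_n|^2 = 27π^2 + 64.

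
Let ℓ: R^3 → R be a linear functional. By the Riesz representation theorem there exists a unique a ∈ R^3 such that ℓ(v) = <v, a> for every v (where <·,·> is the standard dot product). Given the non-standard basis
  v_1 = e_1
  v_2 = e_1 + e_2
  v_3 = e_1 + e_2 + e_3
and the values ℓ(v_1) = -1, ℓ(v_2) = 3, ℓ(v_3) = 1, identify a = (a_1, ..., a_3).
a = (-1, 4, -2)

Write a = (a_1, ..., a_3) in the standard basis. For each basis vector v_i, ℓ(v_i) = <v_i, a> is a linear equation in the a_j's. Collect the n equations into a matrix system V a = ℓ, where row i of V is v_i (expressed in the standard basis). Since V is invertible (lower-triangular with 1s on the diagonal, up to permutation), solve by back-substitution:
  V =
[[1, 0, 0],
 [1, 1, 0],
 [1, 1, 1]]
  V a = (-1, 3, 1)
Solving gives a = (-1, 4, -2).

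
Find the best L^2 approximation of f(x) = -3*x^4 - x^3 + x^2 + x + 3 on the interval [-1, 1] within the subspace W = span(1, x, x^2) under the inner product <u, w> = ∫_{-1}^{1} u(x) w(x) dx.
g(x) = -11*x^2/7 + 2*x/5 + 114/35

The best approximation g ∈ W is the orthogonal projection of f onto W. Writing g = a_0 + a_1 x + a_2 x^2, the coefficients solve the normal equations G · a = b where
  G_{ij} = <φ_i, φ_j> and b_i = <f, φ_i>, with φ_0 = 1, φ_1 = x, φ_2 = x^2.
G =
  [2, 0, 2/3]
  [0, 2/3, 0]
  [2/3, 0, 2/5],
b = (82/15, 4/15, 54/35).
Solving gives a_0 = 114/35, a_1 = 2/5, a_2 = -11/7, so
  g(x) = -11*x^2/7 + 2*x/5 + 114/35.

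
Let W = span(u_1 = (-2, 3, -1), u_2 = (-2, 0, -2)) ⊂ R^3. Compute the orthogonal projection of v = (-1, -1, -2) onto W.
proj_W(v) = (-25/19, -21/19, -32/19)

Set up U = [u_1 | ... | u_2] ∈ R^(3×2). The projector onto W = col(U) is P = U (U^T U)^(-1) U^T.
Compute U^T U =
  [14, 6]
  [6, 8],
and U^T v = (1, 6).
Solve U^T U · c = U^T v for the coefficients: c = (-7/19, 39/38). The projection is proj_W(v) = U c.
Check: (v - proj_W(v)) · u_1 = 0  (should be 0).
Check: (v - proj_W(v)) · u_2 = 0  (should be 0).
Result: proj_W(v) = (-25/19, -21/19, -32/19).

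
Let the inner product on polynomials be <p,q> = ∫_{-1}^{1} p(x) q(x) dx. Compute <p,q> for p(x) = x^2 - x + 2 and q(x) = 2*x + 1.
<p,q> = 10/3

Expand the product: p(x)·q(x) = 2*x^3 - x^2 + 3*x + 2.
∫_{-1}^{1} of each monomial x^k gives [2/(k+1) if k even, 0 if k odd]. Integrating term-by-term (or equivalently evaluating the antiderivative F(x) = x^4/2 - x^3/3 + 3*x^2/2 + 2*x at the endpoints):
  F(1) − F(−1) = 11/3 − (1/3) = 10/3.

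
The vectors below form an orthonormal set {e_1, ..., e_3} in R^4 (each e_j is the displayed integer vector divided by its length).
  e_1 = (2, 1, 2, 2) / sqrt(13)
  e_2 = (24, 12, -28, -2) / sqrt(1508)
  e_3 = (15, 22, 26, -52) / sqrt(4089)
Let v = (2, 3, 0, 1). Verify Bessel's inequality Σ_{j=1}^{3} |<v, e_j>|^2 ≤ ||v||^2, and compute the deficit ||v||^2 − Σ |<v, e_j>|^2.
Σ |<v, e_j>|^2 = 1574/141; ||v||^2 = 14; deficit = 400/141

Write each e_j = u_j / sqrt(<u_j, u_j>) where u_j is the displayed integer vector. Then <v, e_j> = <v, u_j> / sqrt(<u_j, u_j>), so |<v, e_j>|^2 = <v, u_j>^2 / <u_j, u_j>.
Coefficients: <v, e_1> = 9/sqrt(13), <v, e_2> = 82/sqrt(1508), <v, e_3> = 44/sqrt(4089).
Square and sum: Σ |<v, e_j>|^2 = 1574/141.
Compute ||v||^2 = v·v = 14.
Deficit = 14 − 1574/141 = 400/141 ≥ 0, confirming Bessel's inequality. (The deficit equals ||v − Σ <v,e_j> e_j||^2, the squared distance from v to span{e_j}.)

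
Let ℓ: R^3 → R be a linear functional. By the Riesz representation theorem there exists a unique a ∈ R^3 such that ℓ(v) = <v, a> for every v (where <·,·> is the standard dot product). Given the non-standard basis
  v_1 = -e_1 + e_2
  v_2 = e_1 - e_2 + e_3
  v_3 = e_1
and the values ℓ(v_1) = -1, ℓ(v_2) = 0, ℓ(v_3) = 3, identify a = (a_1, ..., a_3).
a = (3, 2, -1)

Write a = (a_1, ..., a_3) in the standard basis. For each basis vector v_i, ℓ(v_i) = <v_i, a> is a linear equation in the a_j's. Collect the n equations into a matrix system V a = ℓ, where row i of V is v_i (expressed in the standard basis). Since V is invertible (lower-triangular with 1s on the diagonal, up to permutation), solve by back-substitution:
  V =
[[-1, 1, 0],
 [1, -1, 1],
 [1, 0, 0]]
  V a = (-1, 0, 3)
Solving gives a = (3, 2, -1).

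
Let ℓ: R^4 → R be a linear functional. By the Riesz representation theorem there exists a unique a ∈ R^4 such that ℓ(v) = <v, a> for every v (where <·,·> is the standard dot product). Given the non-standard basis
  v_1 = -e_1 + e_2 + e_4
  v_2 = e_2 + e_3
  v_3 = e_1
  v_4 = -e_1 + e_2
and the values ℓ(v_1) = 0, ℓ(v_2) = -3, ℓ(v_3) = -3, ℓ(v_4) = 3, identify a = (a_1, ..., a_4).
a = (-3, 0, -3, -3)

Write a = (a_1, ..., a_4) in the standard basis. For each basis vector v_i, ℓ(v_i) = <v_i, a> is a linear equation in the a_j's. Collect the n equations into a matrix system V a = ℓ, where row i of V is v_i (expressed in the standard basis). Since V is invertible (lower-triangular with 1s on the diagonal, up to permutation), solve by back-substitution:
  V =
[[-1, 1, 0, 1],
 [0, 1, 1, 0],
 [1, 0, 0, 0],
 [-1, 1, 0, 0]]
  V a = (0, -3, -3, 3)
Solving gives a = (-3, 0, -3, -3).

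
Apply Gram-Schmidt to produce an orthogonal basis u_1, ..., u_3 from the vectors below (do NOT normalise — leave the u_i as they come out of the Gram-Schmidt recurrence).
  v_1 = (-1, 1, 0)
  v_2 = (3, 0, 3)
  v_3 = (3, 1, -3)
Orthogonal basis:
  u_1 = (-1, 1, 0)
  u_2 = (3/2, 3/2, 3)
  u_3 = (7/3, 7/3, -7/3)

Apply the Gram-Schmidt recurrence
  u_1 = v_1
  u_i = v_i − Σ_{j<i} ((v_i · u_j) / (u_j · u_j)) · u_j.

Step by step this gives:
  u_1 = (-1, 1, 0)
  u_2 = (3/2, 3/2, 3)
  u_3 = (7/3, 7/3, -7/3)

Orthogonality check:
  u_2 · u_1 = 0 (should be 0)
  u_3 · u_1 = 0 (should be 0)
  u_3 · u_2 = 0 (should be 0)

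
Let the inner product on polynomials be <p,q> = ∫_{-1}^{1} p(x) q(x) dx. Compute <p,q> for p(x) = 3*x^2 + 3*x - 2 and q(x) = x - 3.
<p,q> = 8

Expand the product: p(x)·q(x) = 3*x^3 - 6*x^2 - 11*x + 6.
∫_{-1}^{1} of each monomial x^k gives [2/(k+1) if k even, 0 if k odd]. Integrating term-by-term (or equivalently evaluating the antiderivative F(x) = 3*x^4/4 - 2*x^3 - 11*x^2/2 + 6*x at the endpoints):
  F(1) − F(−1) = -3/4 − (-35/4) = 8.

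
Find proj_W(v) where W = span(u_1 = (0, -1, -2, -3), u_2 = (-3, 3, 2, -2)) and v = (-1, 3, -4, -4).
proj_W(v) = (-185/121, 101/363, -538/363, -1732/363)

Set up U = [u_1 | ... | u_2] ∈ R^(4×2). The projector onto W = col(U) is P = U (U^T U)^(-1) U^T.
Compute U^T U =
  [14, -1]
  [-1, 26],
and U^T v = (17, 12).
Solve U^T U · c = U^T v for the coefficients: c = (454/363, 185/363). The projection is proj_W(v) = U c.
Check: (v - proj_W(v)) · u_1 = 0  (should be 0).
Check: (v - proj_W(v)) · u_2 = 0  (should be 0).
Result: proj_W(v) = (-185/121, 101/363, -538/363, -1732/363).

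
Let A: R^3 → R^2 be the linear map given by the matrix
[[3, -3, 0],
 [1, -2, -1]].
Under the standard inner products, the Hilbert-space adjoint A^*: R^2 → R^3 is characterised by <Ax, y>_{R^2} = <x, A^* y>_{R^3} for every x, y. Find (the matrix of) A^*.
A^* = A^T =
[[3, 1],
 [-3, -2],
 [0, -1]]

For real matrices with standard dot products, the defining identity <Ax, y> = <x, A^* y> gives (Ax)^T y = x^T (A^*) y, i.e. x^T A^T y = x^T (A^*) y. Since this holds for all x, y, we must have A^* = A^T. Therefore
A^* =
[[3, 1],
 [-3, -2],
 [0, -1]].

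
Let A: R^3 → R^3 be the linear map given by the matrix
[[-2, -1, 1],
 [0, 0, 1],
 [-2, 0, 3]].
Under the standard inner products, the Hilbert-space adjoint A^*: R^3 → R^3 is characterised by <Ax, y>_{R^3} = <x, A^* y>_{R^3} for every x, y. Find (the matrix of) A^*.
A^* = A^T =
[[-2, 0, -2],
 [-1, 0, 0],
 [1, 1, 3]]

For real matrices with standard dot products, the defining identity <Ax, y> = <x, A^* y> gives (Ax)^T y = x^T (A^*) y, i.e. x^T A^T y = x^T (A^*) y. Since this holds for all x, y, we must have A^* = A^T. Therefore
A^* =
[[-2, 0, -2],
 [-1, 0, 0],
 [1, 1, 3]].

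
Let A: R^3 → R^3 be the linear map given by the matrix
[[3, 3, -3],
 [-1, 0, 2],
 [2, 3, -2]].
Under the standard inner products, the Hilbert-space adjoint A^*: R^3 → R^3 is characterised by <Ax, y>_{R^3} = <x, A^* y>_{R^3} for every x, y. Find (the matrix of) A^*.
A^* = A^T =
[[3, -1, 2],
 [3, 0, 3],
 [-3, 2, -2]]

For real matrices with standard dot products, the defining identity <Ax, y> = <x, A^* y> gives (Ax)^T y = x^T (A^*) y, i.e. x^T A^T y = x^T (A^*) y. Since this holds for all x, y, we must have A^* = A^T. Therefore
A^* =
[[3, -1, 2],
 [3, 0, 3],
 [-3, 2, -2]].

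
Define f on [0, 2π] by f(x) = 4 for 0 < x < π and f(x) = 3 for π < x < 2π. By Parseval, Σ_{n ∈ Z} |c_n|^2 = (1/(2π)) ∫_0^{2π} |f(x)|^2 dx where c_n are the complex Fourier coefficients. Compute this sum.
Σ |c_n|^2 = 25/2

Parseval equates the L^2 energy of f (normalised by 1/(2π)) with the ℓ^2 sum of its Fourier coefficients: (1/(2π)) ∫_0^{2π} |f|^2 = Σ |c_n|^2.
Compute the left side: (1/(2π)) [∫_0^π 4^2 dx + ∫_π^{2π} 3^2 dx] = (1/(2π)) · (16π + 9π) = (16 + 9)/2 = 25/2.
So Σ_{n ∈ Z} |c_n|^2 = 25/2.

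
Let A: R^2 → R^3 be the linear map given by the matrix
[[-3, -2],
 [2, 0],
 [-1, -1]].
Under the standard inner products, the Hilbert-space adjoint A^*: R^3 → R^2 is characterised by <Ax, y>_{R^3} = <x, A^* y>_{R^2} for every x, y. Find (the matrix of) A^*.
A^* = A^T =
[[-3, 2, -1],
 [-2, 0, -1]]

For real matrices with standard dot products, the defining identity <Ax, y> = <x, A^* y> gives (Ax)^T y = x^T (A^*) y, i.e. x^T A^T y = x^T (A^*) y. Since this holds for all x, y, we must have A^* = A^T. Therefore
A^* =
[[-3, 2, -1],
 [-2, 0, -1]].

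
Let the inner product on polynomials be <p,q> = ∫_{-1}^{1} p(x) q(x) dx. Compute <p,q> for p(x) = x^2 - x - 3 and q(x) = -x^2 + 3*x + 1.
<p,q> = -86/15

Expand the product: p(x)·q(x) = -x^4 + 4*x^3 + x^2 - 10*x - 3.
∫_{-1}^{1} of each monomial x^k gives [2/(k+1) if k even, 0 if k odd]. Integrating term-by-term (or equivalently evaluating the antiderivative F(x) = -x^5/5 + x^4 + x^3/3 - 5*x^2 - 3*x at the endpoints):
  F(1) − F(−1) = -103/15 − (-17/15) = -86/15.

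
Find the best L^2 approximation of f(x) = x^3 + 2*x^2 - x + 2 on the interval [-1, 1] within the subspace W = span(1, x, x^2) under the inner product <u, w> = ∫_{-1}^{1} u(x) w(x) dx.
g(x) = 2*x^2 - 2*x/5 + 2

The best approximation g ∈ W is the orthogonal projection of f onto W. Writing g = a_0 + a_1 x + a_2 x^2, the coefficients solve the normal equations G · a = b where
  G_{ij} = <φ_i, φ_j> and b_i = <f, φ_i>, with φ_0 = 1, φ_1 = x, φ_2 = x^2.
G =
  [2, 0, 2/3]
  [0, 2/3, 0]
  [2/3, 0, 2/5],
b = (16/3, -4/15, 32/15).
Solving gives a_0 = 2, a_1 = -2/5, a_2 = 2, so
  g(x) = 2*x^2 - 2*x/5 + 2.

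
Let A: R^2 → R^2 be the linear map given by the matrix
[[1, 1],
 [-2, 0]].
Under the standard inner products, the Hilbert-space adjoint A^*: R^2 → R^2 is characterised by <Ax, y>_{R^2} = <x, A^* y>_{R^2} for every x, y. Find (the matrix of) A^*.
A^* = A^T =
[[1, -2],
 [1, 0]]

For real matrices with standard dot products, the defining identity <Ax, y> = <x, A^* y> gives (Ax)^T y = x^T (A^*) y, i.e. x^T A^T y = x^T (A^*) y. Since this holds for all x, y, we must have A^* = A^T. Therefore
A^* =
[[1, -2],
 [1, 0]].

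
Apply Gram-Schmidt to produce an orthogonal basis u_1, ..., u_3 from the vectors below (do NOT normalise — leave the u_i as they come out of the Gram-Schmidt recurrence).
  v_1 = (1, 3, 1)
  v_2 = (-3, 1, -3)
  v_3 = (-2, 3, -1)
Orthogonal basis:
  u_1 = (1, 3, 1)
  u_2 = (-30/11, 20/11, -30/11)
  u_3 = (-1/2, 0, 1/2)

Apply the Gram-Schmidt recurrence
  u_1 = v_1
  u_i = v_i − Σ_{j<i} ((v_i · u_j) / (u_j · u_j)) · u_j.

Step by step this gives:
  u_1 = (1, 3, 1)
  u_2 = (-30/11, 20/11, -30/11)
  u_3 = (-1/2, 0, 1/2)

Orthogonality check:
  u_2 · u_1 = 0 (should be 0)
  u_3 · u_1 = 0 (should be 0)
  u_3 · u_2 = 0 (should be 0)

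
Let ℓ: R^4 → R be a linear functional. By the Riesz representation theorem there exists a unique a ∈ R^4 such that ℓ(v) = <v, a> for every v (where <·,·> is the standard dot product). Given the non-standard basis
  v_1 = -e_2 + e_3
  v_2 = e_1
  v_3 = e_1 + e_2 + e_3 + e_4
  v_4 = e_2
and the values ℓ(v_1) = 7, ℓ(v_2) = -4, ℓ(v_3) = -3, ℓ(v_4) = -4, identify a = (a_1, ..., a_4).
a = (-4, -4, 3, 2)

Write a = (a_1, ..., a_4) in the standard basis. For each basis vector v_i, ℓ(v_i) = <v_i, a> is a linear equation in the a_j's. Collect the n equations into a matrix system V a = ℓ, where row i of V is v_i (expressed in the standard basis). Since V is invertible (lower-triangular with 1s on the diagonal, up to permutation), solve by back-substitution:
  V =
[[0, -1, 1, 0],
 [1, 0, 0, 0],
 [1, 1, 1, 1],
 [0, 1, 0, 0]]
  V a = (7, -4, -3, -4)
Solving gives a = (-4, -4, 3, 2).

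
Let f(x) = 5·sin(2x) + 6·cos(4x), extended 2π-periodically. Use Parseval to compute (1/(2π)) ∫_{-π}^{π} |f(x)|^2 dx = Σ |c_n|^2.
Σ |c_n|^2 = 61/2

Expand |f|^2 and use orthogonality of {sin(nx), cos(mx)} on [-π, π]:
  ∫_{-π}^{π} sin(nx)^2 dx = π, ∫ cos(mx)^2 dx = π, and cross terms integrate to 0.
So ∫_{-π}^{π} f(x)^2 dx = 5^2 · π + 6^2 · π = (25 + 36)π.
Divide by 2π: (25 + 36)/2 = 61/2.
By Parseval, this equals Σ |c_n|^2.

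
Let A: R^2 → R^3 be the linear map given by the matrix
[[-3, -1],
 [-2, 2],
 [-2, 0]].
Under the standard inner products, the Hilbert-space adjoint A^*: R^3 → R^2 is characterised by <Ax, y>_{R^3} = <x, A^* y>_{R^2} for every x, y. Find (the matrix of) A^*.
A^* = A^T =
[[-3, -2, -2],
 [-1, 2, 0]]

For real matrices with standard dot products, the defining identity <Ax, y> = <x, A^* y> gives (Ax)^T y = x^T (A^*) y, i.e. x^T A^T y = x^T (A^*) y. Since this holds for all x, y, we must have A^* = A^T. Therefore
A^* =
[[-3, -2, -2],
 [-1, 2, 0]].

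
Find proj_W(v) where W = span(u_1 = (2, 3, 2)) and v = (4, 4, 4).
proj_W(v) = (56/17, 84/17, 56/17)

Set up U = [u_1 | ... | u_1] ∈ R^(3×1). The projector onto W = col(U) is P = U (U^T U)^(-1) U^T.
Compute U^T U =
  [17],
and U^T v = (28).
Solve U^T U · c = U^T v for the coefficients: c = (28/17). The projection is proj_W(v) = U c.
Check: (v - proj_W(v)) · u_1 = 0  (should be 0).
Result: proj_W(v) = (56/17, 84/17, 56/17).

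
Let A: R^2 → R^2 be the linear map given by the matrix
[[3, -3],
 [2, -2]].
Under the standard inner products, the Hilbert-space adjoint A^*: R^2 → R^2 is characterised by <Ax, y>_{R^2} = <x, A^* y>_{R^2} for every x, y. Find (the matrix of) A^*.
A^* = A^T =
[[3, 2],
 [-3, -2]]

For real matrices with standard dot products, the defining identity <Ax, y> = <x, A^* y> gives (Ax)^T y = x^T (A^*) y, i.e. x^T A^T y = x^T (A^*) y. Since this holds for all x, y, we must have A^* = A^T. Therefore
A^* =
[[3, 2],
 [-3, -2]].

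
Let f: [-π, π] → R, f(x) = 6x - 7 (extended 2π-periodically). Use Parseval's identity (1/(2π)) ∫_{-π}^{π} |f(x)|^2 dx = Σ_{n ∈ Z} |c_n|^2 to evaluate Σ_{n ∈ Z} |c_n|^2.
Σ |c_n|^2 = 12π^2 + 49

Expand and integrate term by term over [-π, π]:
  ∫ (6x)^2 dx = 36·(2π^3/3); ∫ 2·6·(-7)·x dx = 0 (odd integrand); ∫ (-7)^2 dx = 49·2π.
So (1/(2π)) ∫_{-π}^{π} (6x - 7)^2 dx = 36π^2/3 + 49 = 12π^2 + 49.
Parseval ⇒ Σ |c_n|^2 = 12π^2 + 49.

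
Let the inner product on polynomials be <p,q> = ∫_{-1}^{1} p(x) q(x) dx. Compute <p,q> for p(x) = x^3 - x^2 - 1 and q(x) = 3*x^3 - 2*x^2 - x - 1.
<p,q> = 184/35

Expand the product: p(x)·q(x) = 3*x^6 - 5*x^5 + x^4 - 3*x^3 + 3*x^2 + x + 1.
∫_{-1}^{1} of each monomial x^k gives [2/(k+1) if k even, 0 if k odd]. Integrating term-by-term (or equivalently evaluating the antiderivative F(x) = 3*x^7/7 - 5*x^6/6 + x^5/5 - 3*x^4/4 + x^3 + x^2/2 + x at the endpoints):
  F(1) − F(−1) = 649/420 − (-1559/420) = 184/35.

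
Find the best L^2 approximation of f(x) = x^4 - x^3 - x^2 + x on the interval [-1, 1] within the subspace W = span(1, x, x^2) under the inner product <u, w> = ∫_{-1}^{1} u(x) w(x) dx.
g(x) = -x^2/7 + 2*x/5 - 3/35

The best approximation g ∈ W is the orthogonal projection of f onto W. Writing g = a_0 + a_1 x + a_2 x^2, the coefficients solve the normal equations G · a = b where
  G_{ij} = <φ_i, φ_j> and b_i = <f, φ_i>, with φ_0 = 1, φ_1 = x, φ_2 = x^2.
G =
  [2, 0, 2/3]
  [0, 2/3, 0]
  [2/3, 0, 2/5],
b = (-4/15, 4/15, -4/35).
Solving gives a_0 = -3/35, a_1 = 2/5, a_2 = -1/7, so
  g(x) = -x^2/7 + 2*x/5 - 3/35.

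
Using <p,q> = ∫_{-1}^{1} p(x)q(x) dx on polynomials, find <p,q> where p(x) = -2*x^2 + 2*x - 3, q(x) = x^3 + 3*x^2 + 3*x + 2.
<p,q> = -274/15

Expand the product: p(x)·q(x) = -2*x^5 - 4*x^4 - 3*x^3 - 7*x^2 - 5*x - 6.
∫_{-1}^{1} of each monomial x^k gives [2/(k+1) if k even, 0 if k odd]. Integrating term-by-term (or equivalently evaluating the antiderivative F(x) = -x^6/3 - 4*x^5/5 - 3*x^4/4 - 7*x^3/3 - 5*x^2/2 - 6*x at the endpoints):
  F(1) − F(−1) = -763/60 − (111/20) = -274/15.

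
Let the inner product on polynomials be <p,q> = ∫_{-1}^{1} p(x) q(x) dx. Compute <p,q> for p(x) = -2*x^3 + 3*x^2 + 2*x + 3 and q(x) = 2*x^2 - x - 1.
<p,q> = -32/15

Expand the product: p(x)·q(x) = -4*x^5 + 8*x^4 + 3*x^3 + x^2 - 5*x - 3.
∫_{-1}^{1} of each monomial x^k gives [2/(k+1) if k even, 0 if k odd]. Integrating term-by-term (or equivalently evaluating the antiderivative F(x) = -2*x^6/3 + 8*x^5/5 + 3*x^4/4 + x^3/3 - 5*x^2/2 - 3*x at the endpoints):
  F(1) − F(−1) = -209/60 − (-27/20) = -32/15.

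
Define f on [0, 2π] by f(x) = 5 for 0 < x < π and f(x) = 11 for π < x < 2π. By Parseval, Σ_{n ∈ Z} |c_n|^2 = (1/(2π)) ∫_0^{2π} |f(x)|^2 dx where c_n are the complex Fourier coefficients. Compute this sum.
Σ |c_n|^2 = 73

Parseval equates the L^2 energy of f (normalised by 1/(2π)) with the ℓ^2 sum of its Fourier coefficients: (1/(2π)) ∫_0^{2π} |f|^2 = Σ |c_n|^2.
Compute the left side: (1/(2π)) [∫_0^π 5^2 dx + ∫_π^{2π} 11^2 dx] = (1/(2π)) · (25π + 121π) = (25 + 121)/2 = 73.
So Σ_{n ∈ Z} |c_n|^2 = 73.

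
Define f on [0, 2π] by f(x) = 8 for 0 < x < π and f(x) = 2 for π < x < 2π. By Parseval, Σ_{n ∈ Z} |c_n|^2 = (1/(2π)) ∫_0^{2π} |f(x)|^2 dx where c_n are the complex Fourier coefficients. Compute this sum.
Σ |c_n|^2 = 34

Parseval equates the L^2 energy of f (normalised by 1/(2π)) with the ℓ^2 sum of its Fourier coefficients: (1/(2π)) ∫_0^{2π} |f|^2 = Σ |c_n|^2.
Compute the left side: (1/(2π)) [∫_0^π 8^2 dx + ∫_π^{2π} 2^2 dx] = (1/(2π)) · (64π + 4π) = (64 + 4)/2 = 34.
So Σ_{n ∈ Z} |c_n|^2 = 34.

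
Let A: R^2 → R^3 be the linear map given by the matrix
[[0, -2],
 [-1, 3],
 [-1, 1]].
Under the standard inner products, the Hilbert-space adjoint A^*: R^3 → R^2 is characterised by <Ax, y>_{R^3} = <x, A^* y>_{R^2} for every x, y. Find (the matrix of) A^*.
A^* = A^T =
[[0, -1, -1],
 [-2, 3, 1]]

For real matrices with standard dot products, the defining identity <Ax, y> = <x, A^* y> gives (Ax)^T y = x^T (A^*) y, i.e. x^T A^T y = x^T (A^*) y. Since this holds for all x, y, we must have A^* = A^T. Therefore
A^* =
[[0, -1, -1],
 [-2, 3, 1]].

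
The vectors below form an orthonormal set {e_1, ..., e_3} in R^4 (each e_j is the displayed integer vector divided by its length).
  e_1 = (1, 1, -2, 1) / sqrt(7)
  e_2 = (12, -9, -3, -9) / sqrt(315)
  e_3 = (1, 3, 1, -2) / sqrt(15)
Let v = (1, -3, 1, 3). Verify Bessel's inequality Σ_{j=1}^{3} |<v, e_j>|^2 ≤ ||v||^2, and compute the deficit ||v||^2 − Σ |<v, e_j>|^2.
Σ |<v, e_j>|^2 = 35/3; ||v||^2 = 20; deficit = 25/3

Write each e_j = u_j / sqrt(<u_j, u_j>) where u_j is the displayed integer vector. Then <v, e_j> = <v, u_j> / sqrt(<u_j, u_j>), so |<v, e_j>|^2 = <v, u_j>^2 / <u_j, u_j>.
Coefficients: <v, e_1> = -1/sqrt(7), <v, e_2> = 9/sqrt(315), <v, e_3> = -13/sqrt(15).
Square and sum: Σ |<v, e_j>|^2 = 35/3.
Compute ||v||^2 = v·v = 20.
Deficit = 20 − 35/3 = 25/3 ≥ 0, confirming Bessel's inequality. (The deficit equals ||v − Σ <v,e_j> e_j||^2, the squared distance from v to span{e_j}.)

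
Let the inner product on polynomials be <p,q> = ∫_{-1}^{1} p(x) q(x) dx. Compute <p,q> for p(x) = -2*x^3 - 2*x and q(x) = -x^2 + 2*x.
<p,q> = -64/15

Expand the product: p(x)·q(x) = 2*x^5 - 4*x^4 + 2*x^3 - 4*x^2.
∫_{-1}^{1} of each monomial x^k gives [2/(k+1) if k even, 0 if k odd]. Integrating term-by-term (or equivalently evaluating the antiderivative F(x) = x^6/3 - 4*x^5/5 + x^4/2 - 4*x^3/3 at the endpoints):
  F(1) − F(−1) = -13/10 − (89/30) = -64/15.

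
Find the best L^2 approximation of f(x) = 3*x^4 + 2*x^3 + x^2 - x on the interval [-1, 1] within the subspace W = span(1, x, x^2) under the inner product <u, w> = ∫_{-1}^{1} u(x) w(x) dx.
g(x) = 25*x^2/7 + x/5 - 9/35

The best approximation g ∈ W is the orthogonal projection of f onto W. Writing g = a_0 + a_1 x + a_2 x^2, the coefficients solve the normal equations G · a = b where
  G_{ij} = <φ_i, φ_j> and b_i = <f, φ_i>, with φ_0 = 1, φ_1 = x, φ_2 = x^2.
G =
  [2, 0, 2/3]
  [0, 2/3, 0]
  [2/3, 0, 2/5],
b = (28/15, 2/15, 44/35).
Solving gives a_0 = -9/35, a_1 = 1/5, a_2 = 25/7, so
  g(x) = 25*x^2/7 + x/5 - 9/35.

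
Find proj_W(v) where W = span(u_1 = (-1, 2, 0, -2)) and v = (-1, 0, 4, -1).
proj_W(v) = (-1/3, 2/3, 0, -2/3)

Set up U = [u_1 | ... | u_1] ∈ R^(4×1). The projector onto W = col(U) is P = U (U^T U)^(-1) U^T.
Compute U^T U =
  [9],
and U^T v = (3).
Solve U^T U · c = U^T v for the coefficients: c = (1/3). The projection is proj_W(v) = U c.
Check: (v - proj_W(v)) · u_1 = 0  (should be 0).
Result: proj_W(v) = (-1/3, 2/3, 0, -2/3).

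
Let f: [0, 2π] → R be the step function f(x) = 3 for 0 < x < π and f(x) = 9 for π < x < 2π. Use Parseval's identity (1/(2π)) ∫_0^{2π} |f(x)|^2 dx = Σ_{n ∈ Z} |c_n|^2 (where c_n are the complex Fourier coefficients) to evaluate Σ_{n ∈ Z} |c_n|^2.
Σ |c_n|^2 = 45

Parseval equates the L^2 energy of f (normalised by 1/(2π)) with the ℓ^2 sum of its Fourier coefficients: (1/(2π)) ∫_0^{2π} |f|^2 = Σ |c_n|^2.
Compute the left side: (1/(2π)) [∫_0^π 3^2 dx + ∫_π^{2π} 9^2 dx] = (1/(2π)) · (9π + 81π) = (9 + 81)/2 = 45.
So Σ_{n ∈ Z} |c_n|^2 = 45.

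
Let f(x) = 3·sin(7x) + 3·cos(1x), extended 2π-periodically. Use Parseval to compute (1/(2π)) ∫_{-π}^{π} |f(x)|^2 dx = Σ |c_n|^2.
Σ |c_n|^2 = 9

Expand |f|^2 and use orthogonality of {sin(nx), cos(mx)} on [-π, π]:
  ∫_{-π}^{π} sin(nx)^2 dx = π, ∫ cos(mx)^2 dx = π, and cross terms integrate to 0.
So ∫_{-π}^{π} f(x)^2 dx = 3^2 · π + 3^2 · π = (9 + 9)π.
Divide by 2π: (9 + 9)/2 = 9.
By Parseval, this equals Σ |c_n|^2.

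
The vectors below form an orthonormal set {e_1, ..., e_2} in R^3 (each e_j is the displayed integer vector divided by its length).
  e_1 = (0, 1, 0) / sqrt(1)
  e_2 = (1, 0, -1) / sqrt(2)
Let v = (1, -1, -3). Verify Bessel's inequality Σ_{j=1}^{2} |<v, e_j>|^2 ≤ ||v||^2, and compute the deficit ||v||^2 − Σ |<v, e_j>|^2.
Σ |<v, e_j>|^2 = 9; ||v||^2 = 11; deficit = 2

Write each e_j = u_j / sqrt(<u_j, u_j>) where u_j is the displayed integer vector. Then <v, e_j> = <v, u_j> / sqrt(<u_j, u_j>), so |<v, e_j>|^2 = <v, u_j>^2 / <u_j, u_j>.
Coefficients: <v, e_1> = -1/sqrt(1), <v, e_2> = 4/sqrt(2).
Square and sum: Σ |<v, e_j>|^2 = 9.
Compute ||v||^2 = v·v = 11.
Deficit = 11 − 9 = 2 ≥ 0, confirming Bessel's inequality. (The deficit equals ||v − Σ <v,e_j> e_j||^2, the squared distance from v to span{e_j}.)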